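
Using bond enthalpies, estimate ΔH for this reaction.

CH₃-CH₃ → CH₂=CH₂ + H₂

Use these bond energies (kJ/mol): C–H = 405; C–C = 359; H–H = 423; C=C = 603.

ΔH ≈ +143 kJ

Bonds broken (reactants):
  C–C: 1 × 359 = 359
  C–H: 6 × 405 = 2430
  Σ(broken) = 2789 kJ
Bonds formed (products):
  C–H: 4 × 405 = 1620
  C=C: 1 × 603 = 603
  H–H: 1 × 423 = 423
  Σ(formed) = 2646 kJ
ΔH = Σ(broken) − Σ(formed) = 2789 − 2646 = +143 kJ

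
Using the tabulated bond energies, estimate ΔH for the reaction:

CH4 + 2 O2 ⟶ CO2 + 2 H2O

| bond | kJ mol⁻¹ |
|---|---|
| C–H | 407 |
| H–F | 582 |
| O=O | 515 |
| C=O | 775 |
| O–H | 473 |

ΔH ≈ −784 kJ

Bonds broken (reactants):
  C–H: 4 × 407 = 1628
  O=O: 2 × 515 = 1030
  Σ(broken) = 2658 kJ
Bonds formed (products):
  C=O: 2 × 775 = 1550
  O–H: 4 × 473 = 1892
  Σ(formed) = 3442 kJ
ΔH = Σ(broken) − Σ(formed) = 2658 − 3442 = −784 kJ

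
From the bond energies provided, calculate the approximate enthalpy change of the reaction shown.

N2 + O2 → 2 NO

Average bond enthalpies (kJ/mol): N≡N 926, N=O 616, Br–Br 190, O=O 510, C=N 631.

ΔH ≈ +204 kJ

Bonds broken (reactants):
  N≡N: 1 × 926 = 926
  O=O: 1 × 510 = 510
  Σ(broken) = 1436 kJ
Bonds formed (products):
  N=O: 2 × 616 = 1232
  Σ(formed) = 1232 kJ
ΔH = Σ(broken) − Σ(formed) = 1436 − 1232 = +204 kJ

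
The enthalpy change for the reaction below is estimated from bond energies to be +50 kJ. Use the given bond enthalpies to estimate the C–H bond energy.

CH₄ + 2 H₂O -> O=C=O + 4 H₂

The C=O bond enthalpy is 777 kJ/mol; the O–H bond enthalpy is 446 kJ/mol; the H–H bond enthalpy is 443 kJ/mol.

D(C–H) ≈ 398 kJ/mol

Let D be the C–H bond energy.
Σ(broken) = 4×D + 4×446 = 1784 + 4D
Σ(formed) = 2×777 + 4×443 = 3326
ΔH = Σ(broken) − Σ(formed) = (1784 + 4D) − (3326) = −1542 + 4D
Setting this equal to +50 kJ gives 4D = 1592, so D = 398 kJ/mol.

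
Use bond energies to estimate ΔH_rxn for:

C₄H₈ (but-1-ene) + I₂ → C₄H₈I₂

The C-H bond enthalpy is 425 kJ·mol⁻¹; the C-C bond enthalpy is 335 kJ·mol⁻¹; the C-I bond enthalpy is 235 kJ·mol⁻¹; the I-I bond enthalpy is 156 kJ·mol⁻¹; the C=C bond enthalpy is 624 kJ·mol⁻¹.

Bonds broken (reactants):
  C-C: 2 × 335 = 670
  C-H: 8 × 425 = 3400
  C=C: 1 × 624 = 624
  I-I: 1 × 156 = 156
  Σ(broken) = 4850 kJ
Bonds formed (products):
  C-C: 3 × 335 = 1005
  C-H: 8 × 425 = 3400
  C-I: 2 × 235 = 470
  Σ(formed) = 4875 kJ
ΔH = Σ(broken) − Σ(formed) = 4850 − 4875 = −25 kJ

ΔH ≈ −25 kJ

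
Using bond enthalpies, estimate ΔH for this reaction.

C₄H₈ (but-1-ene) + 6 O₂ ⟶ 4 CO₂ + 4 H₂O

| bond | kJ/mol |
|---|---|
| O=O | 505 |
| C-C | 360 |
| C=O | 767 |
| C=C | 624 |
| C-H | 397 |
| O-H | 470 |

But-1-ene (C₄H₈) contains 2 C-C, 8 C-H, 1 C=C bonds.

Bonds broken (reactants):
  C-C: 2 × 360 = 720
  C-H: 8 × 397 = 3176
  C=C: 1 × 624 = 624
  O=O: 6 × 505 = 3030
  Σ(broken) = 7550 kJ
Bonds formed (products):
  C=O: 8 × 767 = 6136
  O-H: 8 × 470 = 3760
  Σ(formed) = 9896 kJ
ΔH = Σ(broken) − Σ(formed) = 7550 − 9896 = −2346 kJ

ΔH ≈ −2346 kJ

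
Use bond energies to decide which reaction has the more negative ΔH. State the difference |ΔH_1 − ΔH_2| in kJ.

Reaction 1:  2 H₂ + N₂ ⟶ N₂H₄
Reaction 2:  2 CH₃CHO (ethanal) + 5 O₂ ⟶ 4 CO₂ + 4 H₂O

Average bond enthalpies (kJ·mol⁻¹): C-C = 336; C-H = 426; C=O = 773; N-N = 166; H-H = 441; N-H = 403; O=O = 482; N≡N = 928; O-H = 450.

Reaction 1:
  Bonds broken (reactants):
    H-H: 2 × 441 = 882
    N≡N: 1 × 928 = 928
    Σ(broken) = 1810 kJ
  Bonds formed (products):
    N-H: 4 × 403 = 1612
    N-N: 1 × 166 = 166
    Σ(formed) = 1778 kJ
  ΔH_1 = 1810 − 1778 = +32 kJ
Reaction 2:
  Bonds broken (reactants):
    C-C: 2 × 336 = 672
    C-H: 8 × 426 = 3408
    C=O: 2 × 773 = 1546
    O=O: 5 × 482 = 2410
    Σ(broken) = 8036 kJ
  Bonds formed (products):
    C=O: 8 × 773 = 6184
    O-H: 8 × 450 = 3600
    Σ(formed) = 9784 kJ
  ΔH_2 = 8036 − 9784 = −1748 kJ
ΔH_1 − ΔH_2 = +1780 kJ, so reaction 2 has the more negative ΔH; |ΔH_1 − ΔH_2| = 1780 kJ.

Reaction 2, by 1780 kJ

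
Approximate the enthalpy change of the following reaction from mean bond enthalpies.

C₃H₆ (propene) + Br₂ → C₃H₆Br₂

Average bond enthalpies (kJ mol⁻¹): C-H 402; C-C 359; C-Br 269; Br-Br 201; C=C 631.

ΔH ≈ −65 kJ

Bonds broken (reactants):
  Br-Br: 1 × 201 = 201
  C-C: 1 × 359 = 359
  C-H: 6 × 402 = 2412
  C=C: 1 × 631 = 631
  Σ(broken) = 3603 kJ
Bonds formed (products):
  C-Br: 2 × 269 = 538
  C-C: 2 × 359 = 718
  C-H: 6 × 402 = 2412
  Σ(formed) = 3668 kJ
ΔH = Σ(broken) − Σ(formed) = 3603 − 3668 = −65 kJ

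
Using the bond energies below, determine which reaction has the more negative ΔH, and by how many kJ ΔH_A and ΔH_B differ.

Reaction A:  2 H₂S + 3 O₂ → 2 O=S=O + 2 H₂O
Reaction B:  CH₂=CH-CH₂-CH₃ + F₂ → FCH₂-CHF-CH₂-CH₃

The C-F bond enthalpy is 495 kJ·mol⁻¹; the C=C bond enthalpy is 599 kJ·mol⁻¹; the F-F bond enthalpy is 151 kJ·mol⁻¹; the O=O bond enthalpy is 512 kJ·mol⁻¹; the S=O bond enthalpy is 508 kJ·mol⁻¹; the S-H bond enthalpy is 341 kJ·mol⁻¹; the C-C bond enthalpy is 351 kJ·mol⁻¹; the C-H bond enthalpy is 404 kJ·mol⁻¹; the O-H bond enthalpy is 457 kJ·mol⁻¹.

Reaction A:
  Bonds broken (reactants):
    O=O: 3 × 512 = 1536
    S-H: 4 × 341 = 1364
    Σ(broken) = 2900 kJ
  Bonds formed (products):
    O-H: 4 × 457 = 1828
    S=O: 4 × 508 = 2032
    Σ(formed) = 3860 kJ
  ΔH_A = 2900 − 3860 = −960 kJ
Reaction B:
  Bonds broken (reactants):
    C-C: 2 × 351 = 702
    C-H: 8 × 404 = 3232
    C=C: 1 × 599 = 599
    F-F: 1 × 151 = 151
    Σ(broken) = 4684 kJ
  Bonds formed (products):
    C-C: 3 × 351 = 1053
    C-F: 2 × 495 = 990
    C-H: 8 × 404 = 3232
    Σ(formed) = 5275 kJ
  ΔH_B = 4684 − 5275 = −591 kJ
ΔH_A − ΔH_B = −369 kJ, so reaction A has the more negative ΔH; |ΔH_A − ΔH_B| = 369 kJ.

Reaction A, by 369 kJ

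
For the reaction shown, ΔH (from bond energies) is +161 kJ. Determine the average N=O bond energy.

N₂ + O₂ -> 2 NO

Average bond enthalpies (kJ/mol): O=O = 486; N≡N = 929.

Let D be the N=O bond energy.
Σ(broken) = 1×929 + 1×486 = 1415
Σ(formed) = 2×D = 2D
ΔH = Σ(broken) − Σ(formed) = (1415) − (2D) = +1415 − 2D
Setting this equal to +161 kJ gives 2D = 1254, so D = 627 kJ/mol.

D(N=O) ≈ 627 kJ/mol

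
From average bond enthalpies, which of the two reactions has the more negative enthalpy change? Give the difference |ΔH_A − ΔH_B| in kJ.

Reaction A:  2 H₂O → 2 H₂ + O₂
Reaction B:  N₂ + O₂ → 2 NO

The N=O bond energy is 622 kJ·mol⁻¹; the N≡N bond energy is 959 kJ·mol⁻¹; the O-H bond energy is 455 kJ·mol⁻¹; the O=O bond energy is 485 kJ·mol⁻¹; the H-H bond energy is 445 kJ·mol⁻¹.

Reaction A:
  Bonds broken (reactants):
    O-H: 4 × 455 = 1820
    Σ(broken) = 1820 kJ
  Bonds formed (products):
    H-H: 2 × 445 = 890
    O=O: 1 × 485 = 485
    Σ(formed) = 1375 kJ
  ΔH_A = 1820 − 1375 = +445 kJ
Reaction B:
  Bonds broken (reactants):
    N≡N: 1 × 959 = 959
    O=O: 1 × 485 = 485
    Σ(broken) = 1444 kJ
  Bonds formed (products):
    N=O: 2 × 622 = 1244
    Σ(formed) = 1244 kJ
  ΔH_B = 1444 − 1244 = +200 kJ
ΔH_A − ΔH_B = +245 kJ, so reaction B has the more negative ΔH; |ΔH_A − ΔH_B| = 245 kJ.

Reaction B, by 245 kJ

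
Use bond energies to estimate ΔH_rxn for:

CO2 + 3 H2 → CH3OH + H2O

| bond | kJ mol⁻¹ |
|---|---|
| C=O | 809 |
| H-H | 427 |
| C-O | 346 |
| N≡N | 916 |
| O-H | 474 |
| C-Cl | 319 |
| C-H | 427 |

ΔH ≈ −150 kJ

Bonds broken (reactants):
  C=O: 2 × 809 = 1618
  H-H: 3 × 427 = 1281
  Σ(broken) = 2899 kJ
Bonds formed (products):
  C-H: 3 × 427 = 1281
  C-O: 1 × 346 = 346
  O-H: 3 × 474 = 1422
  Σ(formed) = 3049 kJ
ΔH = Σ(broken) − Σ(formed) = 2899 − 3049 = −150 kJ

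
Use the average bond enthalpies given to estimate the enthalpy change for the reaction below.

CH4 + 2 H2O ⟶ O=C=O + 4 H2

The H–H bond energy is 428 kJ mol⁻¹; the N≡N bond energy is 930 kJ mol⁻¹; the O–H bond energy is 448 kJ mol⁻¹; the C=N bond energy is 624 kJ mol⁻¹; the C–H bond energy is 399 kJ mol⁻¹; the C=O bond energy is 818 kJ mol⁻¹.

ΔH ≈ +40 kJ

Bonds broken (reactants):
  C–H: 4 × 399 = 1596
  O–H: 4 × 448 = 1792
  Σ(broken) = 3388 kJ
Bonds formed (products):
  C=O: 2 × 818 = 1636
  H–H: 4 × 428 = 1712
  Σ(formed) = 3348 kJ
ΔH = Σ(broken) − Σ(formed) = 3388 − 3348 = +40 kJ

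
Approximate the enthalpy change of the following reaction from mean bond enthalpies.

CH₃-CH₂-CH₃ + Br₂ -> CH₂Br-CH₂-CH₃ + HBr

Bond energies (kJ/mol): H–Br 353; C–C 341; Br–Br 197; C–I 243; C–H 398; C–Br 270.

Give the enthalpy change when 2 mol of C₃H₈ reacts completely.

Bonds broken (reactants):
  Br–Br: 1 × 197 = 197
  C–C: 2 × 341 = 682
  C–H: 8 × 398 = 3184
  Σ(broken) = 4063 kJ
Bonds formed (products):
  C–Br: 1 × 270 = 270
  C–C: 2 × 341 = 682
  C–H: 7 × 398 = 2786
  H–Br: 1 × 353 = 353
  Σ(formed) = 4091 kJ
ΔH = Σ(broken) − Σ(formed) = 4063 − 4091 = −28 kJ
For 2× the reaction as written: 2 × (−28) = −56 kJ

ΔH = −56 kJ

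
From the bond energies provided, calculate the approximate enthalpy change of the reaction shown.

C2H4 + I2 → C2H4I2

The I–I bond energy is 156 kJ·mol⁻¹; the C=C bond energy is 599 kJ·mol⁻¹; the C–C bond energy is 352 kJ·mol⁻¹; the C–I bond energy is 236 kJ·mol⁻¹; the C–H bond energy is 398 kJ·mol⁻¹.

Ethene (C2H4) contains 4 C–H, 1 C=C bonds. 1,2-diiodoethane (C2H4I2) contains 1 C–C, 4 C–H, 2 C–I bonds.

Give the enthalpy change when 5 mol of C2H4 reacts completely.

ΔH = −345 kJ

Bonds broken (reactants):
  C–H: 4 × 398 = 1592
  C=C: 1 × 599 = 599
  I–I: 1 × 156 = 156
  Σ(broken) = 2347 kJ
Bonds formed (products):
  C–C: 1 × 352 = 352
  C–H: 4 × 398 = 1592
  C–I: 2 × 236 = 472
  Σ(formed) = 2416 kJ
ΔH = Σ(broken) − Σ(formed) = 2347 − 2416 = −69 kJ
For 5× the reaction as written: 5 × (−69) = −345 kJ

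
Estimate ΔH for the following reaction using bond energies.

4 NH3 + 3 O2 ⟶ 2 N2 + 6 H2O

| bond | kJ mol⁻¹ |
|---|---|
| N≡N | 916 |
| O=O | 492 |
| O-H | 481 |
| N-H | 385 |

Bonds broken (reactants):
  N-H: 12 × 385 = 4620
  O=O: 3 × 492 = 1476
  Σ(broken) = 6096 kJ
Bonds formed (products):
  N≡N: 2 × 916 = 1832
  O-H: 12 × 481 = 5772
  Σ(formed) = 7604 kJ
ΔH = Σ(broken) − Σ(formed) = 6096 − 7604 = −1508 kJ

ΔH ≈ −1508 kJ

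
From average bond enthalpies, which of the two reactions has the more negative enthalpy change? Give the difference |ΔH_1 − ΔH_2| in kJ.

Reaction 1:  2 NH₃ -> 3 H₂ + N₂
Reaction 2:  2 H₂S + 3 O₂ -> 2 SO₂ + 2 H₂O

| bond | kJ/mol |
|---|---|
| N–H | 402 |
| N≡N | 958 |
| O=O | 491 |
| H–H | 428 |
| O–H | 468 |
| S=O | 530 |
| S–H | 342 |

Reaction 2, by 1321 kJ

Reaction 1:
  Bonds broken (reactants):
    N–H: 6 × 402 = 2412
    Σ(broken) = 2412 kJ
  Bonds formed (products):
    H–H: 3 × 428 = 1284
    N≡N: 1 × 958 = 958
    Σ(formed) = 2242 kJ
  ΔH_1 = 2412 − 2242 = +170 kJ
Reaction 2:
  Bonds broken (reactants):
    O=O: 3 × 491 = 1473
    S–H: 4 × 342 = 1368
    Σ(broken) = 2841 kJ
  Bonds formed (products):
    O–H: 4 × 468 = 1872
    S=O: 4 × 530 = 2120
    Σ(formed) = 3992 kJ
  ΔH_2 = 2841 − 3992 = −1151 kJ
ΔH_1 − ΔH_2 = +1321 kJ, so reaction 2 has the more negative ΔH; |ΔH_1 − ΔH_2| = 1321 kJ.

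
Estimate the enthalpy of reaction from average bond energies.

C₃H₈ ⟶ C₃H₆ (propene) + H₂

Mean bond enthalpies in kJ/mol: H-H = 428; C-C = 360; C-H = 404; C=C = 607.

ΔH ≈ +133 kJ

Bonds broken (reactants):
  C-C: 2 × 360 = 720
  C-H: 8 × 404 = 3232
  Σ(broken) = 3952 kJ
Bonds formed (products):
  C-C: 1 × 360 = 360
  C-H: 6 × 404 = 2424
  C=C: 1 × 607 = 607
  H-H: 1 × 428 = 428
  Σ(formed) = 3819 kJ
ΔH = Σ(broken) − Σ(formed) = 3952 − 3819 = +133 kJ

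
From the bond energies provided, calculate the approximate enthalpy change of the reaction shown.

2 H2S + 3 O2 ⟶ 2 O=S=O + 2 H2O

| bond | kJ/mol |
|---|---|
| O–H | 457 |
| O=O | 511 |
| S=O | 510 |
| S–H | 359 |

Bonds broken (reactants):
  O=O: 3 × 511 = 1533
  S–H: 4 × 359 = 1436
  Σ(broken) = 2969 kJ
Bonds formed (products):
  O–H: 4 × 457 = 1828
  S=O: 4 × 510 = 2040
  Σ(formed) = 3868 kJ
ΔH = Σ(broken) − Σ(formed) = 2969 − 3868 = −899 kJ

ΔH ≈ −899 kJ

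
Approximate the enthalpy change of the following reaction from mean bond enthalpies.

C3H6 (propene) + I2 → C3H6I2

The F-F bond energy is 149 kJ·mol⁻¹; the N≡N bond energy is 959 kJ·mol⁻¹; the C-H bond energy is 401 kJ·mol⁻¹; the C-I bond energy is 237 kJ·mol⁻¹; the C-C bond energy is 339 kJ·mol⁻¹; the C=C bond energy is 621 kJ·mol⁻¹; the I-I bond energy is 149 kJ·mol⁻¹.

Bonds broken (reactants):
  C-C: 1 × 339 = 339
  C-H: 6 × 401 = 2406
  C=C: 1 × 621 = 621
  I-I: 1 × 149 = 149
  Σ(broken) = 3515 kJ
Bonds formed (products):
  C-C: 2 × 339 = 678
  C-H: 6 × 401 = 2406
  C-I: 2 × 237 = 474
  Σ(formed) = 3558 kJ
ΔH = Σ(broken) − Σ(formed) = 3515 − 3558 = −43 kJ

ΔH ≈ −43 kJ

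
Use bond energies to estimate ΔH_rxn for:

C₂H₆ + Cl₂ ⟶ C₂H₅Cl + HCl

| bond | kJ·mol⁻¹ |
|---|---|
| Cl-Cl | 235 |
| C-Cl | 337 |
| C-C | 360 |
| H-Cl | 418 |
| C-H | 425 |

ΔH ≈ −95 kJ

Bonds broken (reactants):
  C-C: 1 × 360 = 360
  C-H: 6 × 425 = 2550
  Cl-Cl: 1 × 235 = 235
  Σ(broken) = 3145 kJ
Bonds formed (products):
  C-C: 1 × 360 = 360
  C-Cl: 1 × 337 = 337
  C-H: 5 × 425 = 2125
  H-Cl: 1 × 418 = 418
  Σ(formed) = 3240 kJ
ΔH = Σ(broken) − Σ(formed) = 3145 − 3240 = −95 kJ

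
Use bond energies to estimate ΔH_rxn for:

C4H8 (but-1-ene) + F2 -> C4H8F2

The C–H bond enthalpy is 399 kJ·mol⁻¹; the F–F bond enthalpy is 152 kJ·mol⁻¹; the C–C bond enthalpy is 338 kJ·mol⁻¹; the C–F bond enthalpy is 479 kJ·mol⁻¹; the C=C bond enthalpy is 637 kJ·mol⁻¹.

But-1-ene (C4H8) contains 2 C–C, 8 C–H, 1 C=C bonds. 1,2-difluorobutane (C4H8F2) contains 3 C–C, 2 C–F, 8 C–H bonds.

Bonds broken (reactants):
  C–C: 2 × 338 = 676
  C–H: 8 × 399 = 3192
  C=C: 1 × 637 = 637
  F–F: 1 × 152 = 152
  Σ(broken) = 4657 kJ
Bonds formed (products):
  C–C: 3 × 338 = 1014
  C–F: 2 × 479 = 958
  C–H: 8 × 399 = 3192
  Σ(formed) = 5164 kJ
ΔH = Σ(broken) − Σ(formed) = 4657 − 5164 = −507 kJ

ΔH ≈ −507 kJ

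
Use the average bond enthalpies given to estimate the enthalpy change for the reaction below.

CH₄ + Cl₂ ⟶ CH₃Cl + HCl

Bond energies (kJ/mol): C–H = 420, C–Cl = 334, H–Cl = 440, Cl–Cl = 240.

Bonds broken (reactants):
  C–H: 4 × 420 = 1680
  Cl–Cl: 1 × 240 = 240
  Σ(broken) = 1920 kJ
Bonds formed (products):
  C–Cl: 1 × 334 = 334
  C–H: 3 × 420 = 1260
  H–Cl: 1 × 440 = 440
  Σ(formed) = 2034 kJ
ΔH = Σ(broken) − Σ(formed) = 1920 − 2034 = −114 kJ

ΔH ≈ −114 kJ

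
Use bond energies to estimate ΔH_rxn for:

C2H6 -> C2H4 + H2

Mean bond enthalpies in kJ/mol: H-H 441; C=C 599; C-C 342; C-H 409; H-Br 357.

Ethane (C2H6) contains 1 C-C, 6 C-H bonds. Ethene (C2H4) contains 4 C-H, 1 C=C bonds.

ΔH ≈ +120 kJ

Bonds broken (reactants):
  C-C: 1 × 342 = 342
  C-H: 6 × 409 = 2454
  Σ(broken) = 2796 kJ
Bonds formed (products):
  C-H: 4 × 409 = 1636
  C=C: 1 × 599 = 599
  H-H: 1 × 441 = 441
  Σ(formed) = 2676 kJ
ΔH = Σ(broken) − Σ(formed) = 2796 − 2676 = +120 kJ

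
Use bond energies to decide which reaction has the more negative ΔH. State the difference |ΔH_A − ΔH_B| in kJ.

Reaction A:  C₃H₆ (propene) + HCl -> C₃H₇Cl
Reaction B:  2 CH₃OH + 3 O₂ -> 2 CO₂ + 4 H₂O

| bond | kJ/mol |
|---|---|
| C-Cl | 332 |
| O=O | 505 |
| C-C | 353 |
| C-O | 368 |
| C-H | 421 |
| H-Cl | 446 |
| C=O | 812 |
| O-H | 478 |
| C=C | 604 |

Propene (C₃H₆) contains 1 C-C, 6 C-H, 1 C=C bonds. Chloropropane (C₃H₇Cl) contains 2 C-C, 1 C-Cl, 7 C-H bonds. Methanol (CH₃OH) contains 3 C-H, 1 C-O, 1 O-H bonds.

Reaction B, by 1283 kJ

Reaction A:
  Bonds broken (reactants):
    C-C: 1 × 353 = 353
    C-H: 6 × 421 = 2526
    C=C: 1 × 604 = 604
    H-Cl: 1 × 446 = 446
    Σ(broken) = 3929 kJ
  Bonds formed (products):
    C-C: 2 × 353 = 706
    C-Cl: 1 × 332 = 332
    C-H: 7 × 421 = 2947
    Σ(formed) = 3985 kJ
  ΔH_A = 3929 − 3985 = −56 kJ
Reaction B:
  Bonds broken (reactants):
    C-H: 6 × 421 = 2526
    C-O: 2 × 368 = 736
    O-H: 2 × 478 = 956
    O=O: 3 × 505 = 1515
    Σ(broken) = 5733 kJ
  Bonds formed (products):
    C=O: 4 × 812 = 3248
    O-H: 8 × 478 = 3824
    Σ(formed) = 7072 kJ
  ΔH_B = 5733 − 7072 = −1339 kJ
ΔH_A − ΔH_B = +1283 kJ, so reaction B has the more negative ΔH; |ΔH_A − ΔH_B| = 1283 kJ.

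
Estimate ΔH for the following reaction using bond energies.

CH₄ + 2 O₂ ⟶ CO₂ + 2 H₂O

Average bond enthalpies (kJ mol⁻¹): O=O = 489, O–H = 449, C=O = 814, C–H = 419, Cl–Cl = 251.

Bonds broken (reactants):
  C–H: 4 × 419 = 1676
  O=O: 2 × 489 = 978
  Σ(broken) = 2654 kJ
Bonds formed (products):
  C=O: 2 × 814 = 1628
  O–H: 4 × 449 = 1796
  Σ(formed) = 3424 kJ
ΔH = Σ(broken) − Σ(formed) = 2654 − 3424 = −770 kJ

ΔH ≈ −770 kJ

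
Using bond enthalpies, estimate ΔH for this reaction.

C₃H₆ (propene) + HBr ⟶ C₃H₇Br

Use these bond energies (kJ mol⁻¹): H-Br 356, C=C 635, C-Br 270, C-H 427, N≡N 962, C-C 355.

ΔH ≈ −61 kJ

Bonds broken (reactants):
  C-C: 1 × 355 = 355
  C-H: 6 × 427 = 2562
  C=C: 1 × 635 = 635
  H-Br: 1 × 356 = 356
  Σ(broken) = 3908 kJ
Bonds formed (products):
  C-Br: 1 × 270 = 270
  C-C: 2 × 355 = 710
  C-H: 7 × 427 = 2989
  Σ(formed) = 3969 kJ
ΔH = Σ(broken) − Σ(formed) = 3908 − 3969 = −61 kJ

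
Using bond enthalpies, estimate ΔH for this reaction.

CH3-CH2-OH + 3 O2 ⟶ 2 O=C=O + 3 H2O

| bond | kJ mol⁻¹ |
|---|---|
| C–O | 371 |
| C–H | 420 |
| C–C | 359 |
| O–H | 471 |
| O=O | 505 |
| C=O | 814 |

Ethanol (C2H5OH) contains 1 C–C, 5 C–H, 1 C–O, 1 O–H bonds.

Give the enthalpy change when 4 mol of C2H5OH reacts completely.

ΔH = −5064 kJ

Bonds broken (reactants):
  C–C: 1 × 359 = 359
  C–H: 5 × 420 = 2100
  C–O: 1 × 371 = 371
  O–H: 1 × 471 = 471
  O=O: 3 × 505 = 1515
  Σ(broken) = 4816 kJ
Bonds formed (products):
  C=O: 4 × 814 = 3256
  O–H: 6 × 471 = 2826
  Σ(formed) = 6082 kJ
ΔH = Σ(broken) − Σ(formed) = 4816 − 6082 = −1266 kJ
For 4× the reaction as written: 4 × (−1266) = −5064 kJ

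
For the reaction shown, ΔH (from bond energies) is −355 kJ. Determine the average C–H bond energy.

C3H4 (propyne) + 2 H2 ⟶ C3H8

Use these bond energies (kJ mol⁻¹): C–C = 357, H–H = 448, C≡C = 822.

Let D be the C–H bond energy.
Σ(broken) = 1×822 + 1×357 + 4×D + 2×448 = 2075 + 4D
Σ(formed) = 2×357 + 8×D = 714 + 8D
ΔH = Σ(broken) − Σ(formed) = (2075 + 4D) − (714 + 8D) = +1361 − 4D
Setting this equal to −355 kJ gives 4D = 1716, so D = 429 kJ/mol.

D(C–H) ≈ 429 kJ/mol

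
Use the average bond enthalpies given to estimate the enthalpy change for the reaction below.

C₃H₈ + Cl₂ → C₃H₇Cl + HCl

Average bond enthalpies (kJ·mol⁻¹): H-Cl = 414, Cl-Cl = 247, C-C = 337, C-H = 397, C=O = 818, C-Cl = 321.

ΔH ≈ −91 kJ

Bonds broken (reactants):
  C-C: 2 × 337 = 674
  C-H: 8 × 397 = 3176
  Cl-Cl: 1 × 247 = 247
  Σ(broken) = 4097 kJ
Bonds formed (products):
  C-C: 2 × 337 = 674
  C-Cl: 1 × 321 = 321
  C-H: 7 × 397 = 2779
  H-Cl: 1 × 414 = 414
  Σ(formed) = 4188 kJ
ΔH = Σ(broken) − Σ(formed) = 4097 − 4188 = −91 kJ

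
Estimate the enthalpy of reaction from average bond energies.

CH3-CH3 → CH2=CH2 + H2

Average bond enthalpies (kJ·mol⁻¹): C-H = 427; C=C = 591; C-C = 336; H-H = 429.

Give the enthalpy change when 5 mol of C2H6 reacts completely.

ΔH = +850 kJ

Bonds broken (reactants):
  C-C: 1 × 336 = 336
  C-H: 6 × 427 = 2562
  Σ(broken) = 2898 kJ
Bonds formed (products):
  C-H: 4 × 427 = 1708
  C=C: 1 × 591 = 591
  H-H: 1 × 429 = 429
  Σ(formed) = 2728 kJ
ΔH = Σ(broken) − Σ(formed) = 2898 − 2728 = +170 kJ
For 5× the reaction as written: 5 × (+170) = +850 kJ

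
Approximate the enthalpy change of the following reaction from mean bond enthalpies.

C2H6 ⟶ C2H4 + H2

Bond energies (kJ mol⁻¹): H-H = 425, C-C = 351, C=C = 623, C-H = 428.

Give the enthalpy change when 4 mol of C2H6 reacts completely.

Bonds broken (reactants):
  C-C: 1 × 351 = 351
  C-H: 6 × 428 = 2568
  Σ(broken) = 2919 kJ
Bonds formed (products):
  C-H: 4 × 428 = 1712
  C=C: 1 × 623 = 623
  H-H: 1 × 425 = 425
  Σ(formed) = 2760 kJ
ΔH = Σ(broken) − Σ(formed) = 2919 − 2760 = +159 kJ
For 4× the reaction as written: 4 × (+159) = +636 kJ

ΔH = +636 kJ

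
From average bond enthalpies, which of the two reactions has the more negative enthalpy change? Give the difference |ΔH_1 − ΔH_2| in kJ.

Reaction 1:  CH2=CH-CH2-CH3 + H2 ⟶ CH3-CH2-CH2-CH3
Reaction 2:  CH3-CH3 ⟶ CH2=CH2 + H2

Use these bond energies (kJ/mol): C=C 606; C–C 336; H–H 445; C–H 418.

Reaction 1:
  Bonds broken (reactants):
    C–C: 2 × 336 = 672
    C–H: 8 × 418 = 3344
    C=C: 1 × 606 = 606
    H–H: 1 × 445 = 445
    Σ(broken) = 5067 kJ
  Bonds formed (products):
    C–C: 3 × 336 = 1008
    C–H: 10 × 418 = 4180
    Σ(formed) = 5188 kJ
  ΔH_1 = 5067 − 5188 = −121 kJ
Reaction 2:
  Bonds broken (reactants):
    C–C: 1 × 336 = 336
    C–H: 6 × 418 = 2508
    Σ(broken) = 2844 kJ
  Bonds formed (products):
    C–H: 4 × 418 = 1672
    C=C: 1 × 606 = 606
    H–H: 1 × 445 = 445
    Σ(formed) = 2723 kJ
  ΔH_2 = 2844 − 2723 = +121 kJ
ΔH_1 − ΔH_2 = −242 kJ, so reaction 1 has the more negative ΔH; |ΔH_1 − ΔH_2| = 242 kJ.

Reaction 1, by 242 kJ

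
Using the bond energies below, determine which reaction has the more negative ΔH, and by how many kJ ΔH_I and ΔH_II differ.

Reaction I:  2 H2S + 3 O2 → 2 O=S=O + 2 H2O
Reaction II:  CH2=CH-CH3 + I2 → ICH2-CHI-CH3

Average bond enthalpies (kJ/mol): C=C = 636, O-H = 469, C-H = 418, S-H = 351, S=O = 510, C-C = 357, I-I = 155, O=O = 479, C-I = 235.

Reaction I:
  Bonds broken (reactants):
    O=O: 3 × 479 = 1437
    S-H: 4 × 351 = 1404
    Σ(broken) = 2841 kJ
  Bonds formed (products):
    O-H: 4 × 469 = 1876
    S=O: 4 × 510 = 2040
    Σ(formed) = 3916 kJ
  ΔH_I = 2841 − 3916 = −1075 kJ
Reaction II:
  Bonds broken (reactants):
    C-C: 1 × 357 = 357
    C-H: 6 × 418 = 2508
    C=C: 1 × 636 = 636
    I-I: 1 × 155 = 155
    Σ(broken) = 3656 kJ
  Bonds formed (products):
    C-C: 2 × 357 = 714
    C-H: 6 × 418 = 2508
    C-I: 2 × 235 = 470
    Σ(formed) = 3692 kJ
  ΔH_II = 3656 − 3692 = −36 kJ
ΔH_I − ΔH_II = −1039 kJ, so reaction I has the more negative ΔH; |ΔH_I − ΔH_II| = 1039 kJ.

Reaction I, by 1039 kJ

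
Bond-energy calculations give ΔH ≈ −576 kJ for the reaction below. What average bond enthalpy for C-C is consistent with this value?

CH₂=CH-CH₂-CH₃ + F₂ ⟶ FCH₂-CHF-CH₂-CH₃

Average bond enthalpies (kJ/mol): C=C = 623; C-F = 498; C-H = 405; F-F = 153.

Let D be the C-C bond energy.
Σ(broken) = 2×D + 8×405 + 1×623 + 1×153 = 4016 + 2D
Σ(formed) = 3×D + 2×498 + 8×405 = 4236 + 3D
ΔH = Σ(broken) − Σ(formed) = (4016 + 2D) − (4236 + 3D) = −220 − D
Setting this equal to −576 kJ gives D = 356 kJ/mol.

D(C-C) ≈ 356 kJ/mol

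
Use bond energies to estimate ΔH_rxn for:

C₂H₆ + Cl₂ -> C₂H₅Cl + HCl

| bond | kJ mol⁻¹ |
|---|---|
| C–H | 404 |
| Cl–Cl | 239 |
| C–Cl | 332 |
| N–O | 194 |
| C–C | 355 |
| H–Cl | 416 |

ΔH ≈ −105 kJ

Bonds broken (reactants):
  C–C: 1 × 355 = 355
  C–H: 6 × 404 = 2424
  Cl–Cl: 1 × 239 = 239
  Σ(broken) = 3018 kJ
Bonds formed (products):
  C–C: 1 × 355 = 355
  C–Cl: 1 × 332 = 332
  C–H: 5 × 404 = 2020
  H–Cl: 1 × 416 = 416
  Σ(formed) = 3123 kJ
ΔH = Σ(broken) − Σ(formed) = 3018 − 3123 = −105 kJ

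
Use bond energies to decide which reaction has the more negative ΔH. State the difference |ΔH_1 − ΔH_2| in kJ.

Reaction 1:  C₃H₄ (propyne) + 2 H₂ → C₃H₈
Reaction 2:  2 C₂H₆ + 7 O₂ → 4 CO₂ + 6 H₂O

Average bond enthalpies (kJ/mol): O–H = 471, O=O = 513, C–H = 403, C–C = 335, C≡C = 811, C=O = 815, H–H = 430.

Reaction 1:
  Bonds broken (reactants):
    C≡C: 1 × 811 = 811
    C–C: 1 × 335 = 335
    C–H: 4 × 403 = 1612
    H–H: 2 × 430 = 860
    Σ(broken) = 3618 kJ
  Bonds formed (products):
    C–C: 2 × 335 = 670
    C–H: 8 × 403 = 3224
    Σ(formed) = 3894 kJ
  ΔH_1 = 3618 − 3894 = −276 kJ
Reaction 2:
  Bonds broken (reactants):
    C–C: 2 × 335 = 670
    C–H: 12 × 403 = 4836
    O=O: 7 × 513 = 3591
    Σ(broken) = 9097 kJ
  Bonds formed (products):
    C=O: 8 × 815 = 6520
    O–H: 12 × 471 = 5652
    Σ(formed) = 12172 kJ
  ΔH_2 = 9097 − 12172 = −3075 kJ
ΔH_1 − ΔH_2 = +2799 kJ, so reaction 2 has the more negative ΔH; |ΔH_1 − ΔH_2| = 2799 kJ.

Reaction 2, by 2799 kJ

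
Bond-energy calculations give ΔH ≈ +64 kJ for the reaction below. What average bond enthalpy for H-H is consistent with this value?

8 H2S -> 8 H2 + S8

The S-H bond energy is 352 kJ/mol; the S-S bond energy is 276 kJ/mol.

D(H-H) ≈ 420 kJ/mol

Let D be the H-H bond energy.
Σ(broken) = 16×352 = 5632
Σ(formed) = 8×D + 8×276 = 2208 + 8D
ΔH = Σ(broken) − Σ(formed) = (5632) − (2208 + 8D) = +3424 − 8D
Setting this equal to +64 kJ gives 8D = 3360, so D = 420 kJ/mol.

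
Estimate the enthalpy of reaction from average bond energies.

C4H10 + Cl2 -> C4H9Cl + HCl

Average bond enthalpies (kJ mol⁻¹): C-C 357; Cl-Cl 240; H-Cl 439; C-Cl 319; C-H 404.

ΔH ≈ −114 kJ

Bonds broken (reactants):
  C-C: 3 × 357 = 1071
  C-H: 10 × 404 = 4040
  Cl-Cl: 1 × 240 = 240
  Σ(broken) = 5351 kJ
Bonds formed (products):
  C-C: 3 × 357 = 1071
  C-Cl: 1 × 319 = 319
  C-H: 9 × 404 = 3636
  H-Cl: 1 × 439 = 439
  Σ(formed) = 5465 kJ
ΔH = Σ(broken) − Σ(formed) = 5351 − 5465 = −114 kJ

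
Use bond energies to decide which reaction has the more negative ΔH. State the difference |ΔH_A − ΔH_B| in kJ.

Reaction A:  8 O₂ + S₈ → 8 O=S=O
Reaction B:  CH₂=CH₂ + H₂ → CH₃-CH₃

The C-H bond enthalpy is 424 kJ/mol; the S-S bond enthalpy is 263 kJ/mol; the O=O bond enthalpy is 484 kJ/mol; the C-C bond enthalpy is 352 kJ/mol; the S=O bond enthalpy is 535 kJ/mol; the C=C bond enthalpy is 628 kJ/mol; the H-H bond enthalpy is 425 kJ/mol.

Reaction A, by 2437 kJ

Reaction A:
  Bonds broken (reactants):
    O=O: 8 × 484 = 3872
    S-S: 8 × 263 = 2104
    Σ(broken) = 5976 kJ
  Bonds formed (products):
    S=O: 16 × 535 = 8560
    Σ(formed) = 8560 kJ
  ΔH_A = 5976 − 8560 = −2584 kJ
Reaction B:
  Bonds broken (reactants):
    C-H: 4 × 424 = 1696
    C=C: 1 × 628 = 628
    H-H: 1 × 425 = 425
    Σ(broken) = 2749 kJ
  Bonds formed (products):
    C-C: 1 × 352 = 352
    C-H: 6 × 424 = 2544
    Σ(formed) = 2896 kJ
  ΔH_B = 2749 − 2896 = −147 kJ
ΔH_A − ΔH_B = −2437 kJ, so reaction A has the more negative ΔH; |ΔH_A − ΔH_B| = 2437 kJ.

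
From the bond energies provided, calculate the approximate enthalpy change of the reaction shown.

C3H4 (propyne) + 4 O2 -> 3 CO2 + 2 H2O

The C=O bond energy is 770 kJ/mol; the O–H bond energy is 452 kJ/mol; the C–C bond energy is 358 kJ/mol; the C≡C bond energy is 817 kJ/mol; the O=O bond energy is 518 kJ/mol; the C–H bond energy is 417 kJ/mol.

Bonds broken (reactants):
  C≡C: 1 × 817 = 817
  C–C: 1 × 358 = 358
  C–H: 4 × 417 = 1668
  O=O: 4 × 518 = 2072
  Σ(broken) = 4915 kJ
Bonds formed (products):
  C=O: 6 × 770 = 4620
  O–H: 4 × 452 = 1808
  Σ(formed) = 6428 kJ
ΔH = Σ(broken) − Σ(formed) = 4915 − 6428 = −1513 kJ

ΔH ≈ −1513 kJ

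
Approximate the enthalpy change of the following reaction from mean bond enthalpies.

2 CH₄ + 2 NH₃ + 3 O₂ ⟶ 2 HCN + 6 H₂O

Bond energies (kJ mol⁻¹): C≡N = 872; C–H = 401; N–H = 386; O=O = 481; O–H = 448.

ΔH ≈ −955 kJ

Bonds broken (reactants):
  C–H: 8 × 401 = 3208
  N–H: 6 × 386 = 2316
  O=O: 3 × 481 = 1443
  Σ(broken) = 6967 kJ
Bonds formed (products):
  C≡N: 2 × 872 = 1744
  C–H: 2 × 401 = 802
  O–H: 12 × 448 = 5376
  Σ(formed) = 7922 kJ
ΔH = Σ(broken) − Σ(formed) = 6967 − 7922 = −955 kJ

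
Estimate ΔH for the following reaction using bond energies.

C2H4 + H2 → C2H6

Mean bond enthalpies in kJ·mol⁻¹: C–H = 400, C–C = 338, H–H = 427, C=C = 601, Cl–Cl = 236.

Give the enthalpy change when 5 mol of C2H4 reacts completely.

Bonds broken (reactants):
  C–H: 4 × 400 = 1600
  C=C: 1 × 601 = 601
  H–H: 1 × 427 = 427
  Σ(broken) = 2628 kJ
Bonds formed (products):
  C–C: 1 × 338 = 338
  C–H: 6 × 400 = 2400
  Σ(formed) = 2738 kJ
ΔH = Σ(broken) − Σ(formed) = 2628 − 2738 = −110 kJ
For 5× the reaction as written: 5 × (−110) = −550 kJ

ΔH = −550 kJ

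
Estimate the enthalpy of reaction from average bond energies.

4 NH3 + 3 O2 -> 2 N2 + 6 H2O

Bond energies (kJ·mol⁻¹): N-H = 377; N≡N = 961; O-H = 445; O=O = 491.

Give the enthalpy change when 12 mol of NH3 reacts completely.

ΔH = −3795 kJ

Bonds broken (reactants):
  N-H: 12 × 377 = 4524
  O=O: 3 × 491 = 1473
  Σ(broken) = 5997 kJ
Bonds formed (products):
  N≡N: 2 × 961 = 1922
  O-H: 12 × 445 = 5340
  Σ(formed) = 7262 kJ
ΔH = Σ(broken) − Σ(formed) = 5997 − 7262 = −1265 kJ
For 3× the reaction as written: 3 × (−1265) = −3795 kJ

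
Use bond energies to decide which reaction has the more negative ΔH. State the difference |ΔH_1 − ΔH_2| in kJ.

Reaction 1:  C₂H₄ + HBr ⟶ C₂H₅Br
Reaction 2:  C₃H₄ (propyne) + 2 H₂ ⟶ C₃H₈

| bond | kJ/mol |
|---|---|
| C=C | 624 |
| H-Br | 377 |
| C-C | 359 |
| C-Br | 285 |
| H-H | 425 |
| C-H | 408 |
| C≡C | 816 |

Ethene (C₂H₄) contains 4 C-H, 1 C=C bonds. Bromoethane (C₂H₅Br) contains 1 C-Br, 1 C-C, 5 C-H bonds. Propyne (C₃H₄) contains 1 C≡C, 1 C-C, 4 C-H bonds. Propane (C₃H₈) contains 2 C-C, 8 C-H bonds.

Reaction 2, by 274 kJ

Reaction 1:
  Bonds broken (reactants):
    C-H: 4 × 408 = 1632
    C=C: 1 × 624 = 624
    H-Br: 1 × 377 = 377
    Σ(broken) = 2633 kJ
  Bonds formed (products):
    C-Br: 1 × 285 = 285
    C-C: 1 × 359 = 359
    C-H: 5 × 408 = 2040
    Σ(formed) = 2684 kJ
  ΔH_1 = 2633 − 2684 = −51 kJ
Reaction 2:
  Bonds broken (reactants):
    C≡C: 1 × 816 = 816
    C-C: 1 × 359 = 359
    C-H: 4 × 408 = 1632
    H-H: 2 × 425 = 850
    Σ(broken) = 3657 kJ
  Bonds formed (products):
    C-C: 2 × 359 = 718
    C-H: 8 × 408 = 3264
    Σ(formed) = 3982 kJ
  ΔH_2 = 3657 − 3982 = −325 kJ
ΔH_1 − ΔH_2 = +274 kJ, so reaction 2 has the more negative ΔH; |ΔH_1 − ΔH_2| = 274 kJ.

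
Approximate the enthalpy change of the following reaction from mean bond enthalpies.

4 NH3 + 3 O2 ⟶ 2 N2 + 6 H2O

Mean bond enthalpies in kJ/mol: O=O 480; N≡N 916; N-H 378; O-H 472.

ΔH ≈ −1520 kJ

Bonds broken (reactants):
  N-H: 12 × 378 = 4536
  O=O: 3 × 480 = 1440
  Σ(broken) = 5976 kJ
Bonds formed (products):
  N≡N: 2 × 916 = 1832
  O-H: 12 × 472 = 5664
  Σ(formed) = 7496 kJ
ΔH = Σ(broken) − Σ(formed) = 5976 − 7496 = −1520 kJ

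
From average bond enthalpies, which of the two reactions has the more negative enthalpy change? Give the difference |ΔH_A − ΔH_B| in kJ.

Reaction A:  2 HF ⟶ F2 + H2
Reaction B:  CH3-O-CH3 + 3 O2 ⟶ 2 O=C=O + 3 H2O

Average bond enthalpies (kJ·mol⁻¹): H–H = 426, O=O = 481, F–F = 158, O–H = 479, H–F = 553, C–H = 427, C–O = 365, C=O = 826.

Reaction A:
  Bonds broken (reactants):
    H–F: 2 × 553 = 1106
    Σ(broken) = 1106 kJ
  Bonds formed (products):
    F–F: 1 × 158 = 158
    H–H: 1 × 426 = 426
    Σ(formed) = 584 kJ
  ΔH_A = 1106 − 584 = +522 kJ
Reaction B:
  Bonds broken (reactants):
    C–H: 6 × 427 = 2562
    C–O: 2 × 365 = 730
    O=O: 3 × 481 = 1443
    Σ(broken) = 4735 kJ
  Bonds formed (products):
    C=O: 4 × 826 = 3304
    O–H: 6 × 479 = 2874
    Σ(formed) = 6178 kJ
  ΔH_B = 4735 − 6178 = −1443 kJ
ΔH_A − ΔH_B = +1965 kJ, so reaction B has the more negative ΔH; |ΔH_A − ΔH_B| = 1965 kJ.

Reaction B, by 1965 kJ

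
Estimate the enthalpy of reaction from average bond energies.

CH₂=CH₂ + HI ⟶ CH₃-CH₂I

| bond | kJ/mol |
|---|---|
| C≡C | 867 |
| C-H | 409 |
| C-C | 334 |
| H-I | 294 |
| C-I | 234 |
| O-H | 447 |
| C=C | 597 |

Bonds broken (reactants):
  C-H: 4 × 409 = 1636
  C=C: 1 × 597 = 597
  H-I: 1 × 294 = 294
  Σ(broken) = 2527 kJ
Bonds formed (products):
  C-C: 1 × 334 = 334
  C-H: 5 × 409 = 2045
  C-I: 1 × 234 = 234
  Σ(formed) = 2613 kJ
ΔH = Σ(broken) − Σ(formed) = 2527 − 2613 = −86 kJ

ΔH ≈ −86 kJ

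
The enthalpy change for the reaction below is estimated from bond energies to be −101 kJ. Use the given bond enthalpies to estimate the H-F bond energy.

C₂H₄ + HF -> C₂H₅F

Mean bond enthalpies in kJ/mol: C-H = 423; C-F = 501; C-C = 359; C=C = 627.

Let D be the H-F bond energy.
Σ(broken) = 4×423 + 1×627 + 1×D = 2319 + D
Σ(formed) = 1×359 + 1×501 + 5×423 = 2975
ΔH = Σ(broken) − Σ(formed) = (2319 + D) − (2975) = −656 + D
Setting this equal to −101 kJ gives D = 555 kJ/mol.

D(H-F) ≈ 555 kJ/mol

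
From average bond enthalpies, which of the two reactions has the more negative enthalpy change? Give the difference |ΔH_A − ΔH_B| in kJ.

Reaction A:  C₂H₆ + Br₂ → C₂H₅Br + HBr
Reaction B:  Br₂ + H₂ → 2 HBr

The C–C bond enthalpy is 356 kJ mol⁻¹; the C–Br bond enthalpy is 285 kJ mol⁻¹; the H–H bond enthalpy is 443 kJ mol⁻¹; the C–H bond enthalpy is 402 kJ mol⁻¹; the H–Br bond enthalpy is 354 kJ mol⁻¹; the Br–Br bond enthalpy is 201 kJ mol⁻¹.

Reaction A:
  Bonds broken (reactants):
    Br–Br: 1 × 201 = 201
    C–C: 1 × 356 = 356
    C–H: 6 × 402 = 2412
    Σ(broken) = 2969 kJ
  Bonds formed (products):
    C–Br: 1 × 285 = 285
    C–C: 1 × 356 = 356
    C–H: 5 × 402 = 2010
    H–Br: 1 × 354 = 354
    Σ(formed) = 3005 kJ
  ΔH_A = 2969 − 3005 = −36 kJ
Reaction B:
  Bonds broken (reactants):
    Br–Br: 1 × 201 = 201
    H–H: 1 × 443 = 443
    Σ(broken) = 644 kJ
  Bonds formed (products):
    H–Br: 2 × 354 = 708
    Σ(formed) = 708 kJ
  ΔH_B = 644 − 708 = −64 kJ
ΔH_A − ΔH_B = +28 kJ, so reaction B has the more negative ΔH; |ΔH_A − ΔH_B| = 28 kJ.

Reaction B, by 28 kJ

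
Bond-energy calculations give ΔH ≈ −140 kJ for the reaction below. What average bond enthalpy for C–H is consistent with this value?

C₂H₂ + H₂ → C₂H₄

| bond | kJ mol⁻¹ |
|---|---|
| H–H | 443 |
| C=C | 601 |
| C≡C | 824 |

Let D be the C–H bond energy.
Σ(broken) = 1×824 + 2×D + 1×443 = 1267 + 2D
Σ(formed) = 4×D + 1×601 = 601 + 4D
ΔH = Σ(broken) − Σ(formed) = (1267 + 2D) − (601 + 4D) = +666 − 2D
Setting this equal to −140 kJ gives 2D = 806, so D = 403 kJ/mol.

D(C–H) ≈ 403 kJ/mol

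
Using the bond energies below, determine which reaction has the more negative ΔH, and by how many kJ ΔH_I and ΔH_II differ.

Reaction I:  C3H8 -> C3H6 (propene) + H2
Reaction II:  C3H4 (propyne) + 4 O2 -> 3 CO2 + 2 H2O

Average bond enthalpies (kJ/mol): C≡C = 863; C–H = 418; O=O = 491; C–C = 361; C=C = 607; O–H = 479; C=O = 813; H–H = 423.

Reaction II, by 2101 kJ

Reaction I:
  Bonds broken (reactants):
    C–C: 2 × 361 = 722
    C–H: 8 × 418 = 3344
    Σ(broken) = 4066 kJ
  Bonds formed (products):
    C–C: 1 × 361 = 361
    C–H: 6 × 418 = 2508
    C=C: 1 × 607 = 607
    H–H: 1 × 423 = 423
    Σ(formed) = 3899 kJ
  ΔH_I = 4066 − 3899 = +167 kJ
Reaction II:
  Bonds broken (reactants):
    C≡C: 1 × 863 = 863
    C–C: 1 × 361 = 361
    C–H: 4 × 418 = 1672
    O=O: 4 × 491 = 1964
    Σ(broken) = 4860 kJ
  Bonds formed (products):
    C=O: 6 × 813 = 4878
    O–H: 4 × 479 = 1916
    Σ(formed) = 6794 kJ
  ΔH_II = 4860 − 6794 = −1934 kJ
ΔH_I − ΔH_II = +2101 kJ, so reaction II has the more negative ΔH; |ΔH_I − ΔH_II| = 2101 kJ.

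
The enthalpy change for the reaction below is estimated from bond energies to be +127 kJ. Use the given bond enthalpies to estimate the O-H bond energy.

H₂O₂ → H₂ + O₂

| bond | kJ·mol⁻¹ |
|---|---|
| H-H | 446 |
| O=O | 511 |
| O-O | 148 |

D(O-H) ≈ 468 kJ/mol

Let D be the O-H bond energy.
Σ(broken) = 2×D + 1×148 = 148 + 2D
Σ(formed) = 1×446 + 1×511 = 957
ΔH = Σ(broken) − Σ(formed) = (148 + 2D) − (957) = −809 + 2D
Setting this equal to +127 kJ gives 2D = 936, so D = 468 kJ/mol.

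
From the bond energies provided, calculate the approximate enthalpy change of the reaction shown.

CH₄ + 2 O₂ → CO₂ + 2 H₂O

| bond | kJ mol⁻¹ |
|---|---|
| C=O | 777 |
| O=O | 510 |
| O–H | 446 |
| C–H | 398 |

Bonds broken (reactants):
  C–H: 4 × 398 = 1592
  O=O: 2 × 510 = 1020
  Σ(broken) = 2612 kJ
Bonds formed (products):
  C=O: 2 × 777 = 1554
  O–H: 4 × 446 = 1784
  Σ(formed) = 3338 kJ
ΔH = Σ(broken) − Σ(formed) = 2612 − 3338 = −726 kJ

ΔH ≈ −726 kJ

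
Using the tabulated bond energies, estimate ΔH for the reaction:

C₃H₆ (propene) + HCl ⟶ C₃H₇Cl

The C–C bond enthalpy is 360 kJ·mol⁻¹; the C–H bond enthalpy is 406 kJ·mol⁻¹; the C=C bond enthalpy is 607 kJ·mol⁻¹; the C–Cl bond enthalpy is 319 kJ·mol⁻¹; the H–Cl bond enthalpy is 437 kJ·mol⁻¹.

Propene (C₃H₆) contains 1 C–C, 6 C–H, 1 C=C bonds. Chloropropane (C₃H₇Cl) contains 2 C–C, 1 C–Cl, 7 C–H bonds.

ΔH ≈ −41 kJ

Bonds broken (reactants):
  C–C: 1 × 360 = 360
  C–H: 6 × 406 = 2436
  C=C: 1 × 607 = 607
  H–Cl: 1 × 437 = 437
  Σ(broken) = 3840 kJ
Bonds formed (products):
  C–C: 2 × 360 = 720
  C–Cl: 1 × 319 = 319
  C–H: 7 × 406 = 2842
  Σ(formed) = 3881 kJ
ΔH = Σ(broken) − Σ(formed) = 3840 − 3881 = −41 kJ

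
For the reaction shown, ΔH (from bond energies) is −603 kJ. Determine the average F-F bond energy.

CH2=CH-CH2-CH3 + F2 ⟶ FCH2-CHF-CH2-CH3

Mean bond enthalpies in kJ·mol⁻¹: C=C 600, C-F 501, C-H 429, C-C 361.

D(F-F) ≈ 160 kJ/mol

Let D be the F-F bond energy.
Σ(broken) = 2×361 + 8×429 + 1×600 + 1×D = 4754 + D
Σ(formed) = 3×361 + 2×501 + 8×429 = 5517
ΔH = Σ(broken) − Σ(formed) = (4754 + D) − (5517) = −763 + D
Setting this equal to −603 kJ gives D = 160 kJ/mol.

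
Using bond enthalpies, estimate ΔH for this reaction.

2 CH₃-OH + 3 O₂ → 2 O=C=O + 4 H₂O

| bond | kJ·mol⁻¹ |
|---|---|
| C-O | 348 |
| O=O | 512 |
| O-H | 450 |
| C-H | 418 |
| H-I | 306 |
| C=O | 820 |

Bonds broken (reactants):
  C-H: 6 × 418 = 2508
  C-O: 2 × 348 = 696
  O-H: 2 × 450 = 900
  O=O: 3 × 512 = 1536
  Σ(broken) = 5640 kJ
Bonds formed (products):
  C=O: 4 × 820 = 3280
  O-H: 8 × 450 = 3600
  Σ(formed) = 6880 kJ
ΔH = Σ(broken) − Σ(formed) = 5640 − 6880 = −1240 kJ

ΔH ≈ −1240 kJ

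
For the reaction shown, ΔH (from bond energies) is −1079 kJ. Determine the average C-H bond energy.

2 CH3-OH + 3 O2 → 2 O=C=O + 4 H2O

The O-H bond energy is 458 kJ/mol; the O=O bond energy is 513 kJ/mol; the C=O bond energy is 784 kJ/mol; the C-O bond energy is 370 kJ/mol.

Let D be the C-H bond energy.
Σ(broken) = 6×D + 2×370 + 2×458 + 3×513 = 3195 + 6D
Σ(formed) = 4×784 + 8×458 = 6800
ΔH = Σ(broken) − Σ(formed) = (3195 + 6D) − (6800) = −3605 + 6D
Setting this equal to −1079 kJ gives 6D = 2526, so D = 421 kJ/mol.

D(C-H) ≈ 421 kJ/mol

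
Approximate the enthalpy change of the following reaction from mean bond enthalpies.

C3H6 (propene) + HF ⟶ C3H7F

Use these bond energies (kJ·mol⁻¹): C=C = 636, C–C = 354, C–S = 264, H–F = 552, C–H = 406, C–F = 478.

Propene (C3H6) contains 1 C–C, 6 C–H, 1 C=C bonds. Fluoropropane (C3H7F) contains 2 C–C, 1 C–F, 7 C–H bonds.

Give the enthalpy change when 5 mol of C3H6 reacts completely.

Bonds broken (reactants):
  C–C: 1 × 354 = 354
  C–H: 6 × 406 = 2436
  C=C: 1 × 636 = 636
  H–F: 1 × 552 = 552
  Σ(broken) = 3978 kJ
Bonds formed (products):
  C–C: 2 × 354 = 708
  C–F: 1 × 478 = 478
  C–H: 7 × 406 = 2842
  Σ(formed) = 4028 kJ
ΔH = Σ(broken) − Σ(formed) = 3978 − 4028 = −50 kJ
For 5× the reaction as written: 5 × (−50) = −250 kJ

ΔH = −250 kJ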